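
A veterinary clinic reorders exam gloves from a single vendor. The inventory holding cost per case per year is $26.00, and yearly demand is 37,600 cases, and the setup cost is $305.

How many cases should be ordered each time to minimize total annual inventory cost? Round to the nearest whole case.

2DS/H = 2·37,600·305/26 = 882,153.85
EOQ = √882,153.85 ≈ 939.23

939 cases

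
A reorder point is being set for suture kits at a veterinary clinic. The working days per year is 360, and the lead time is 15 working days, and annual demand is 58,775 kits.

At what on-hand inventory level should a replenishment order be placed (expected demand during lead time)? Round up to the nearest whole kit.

2,449 kits

Daily demand d = 58,775 / 360 = 163.264 kits/day
Demand during lead time = 163.264 × 15 = 2,448.96
Reorder point = 2,448.96 → round up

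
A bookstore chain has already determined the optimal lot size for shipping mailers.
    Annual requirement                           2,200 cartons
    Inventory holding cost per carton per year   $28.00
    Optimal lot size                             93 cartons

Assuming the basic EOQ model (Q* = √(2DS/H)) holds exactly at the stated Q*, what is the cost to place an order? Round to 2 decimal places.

$55.04

Since Q* = (2DS/H)^½, squaring gives Q*²·H = 2DS.
S = Q²H / (2D) = 93² × 28 / (2 × 2,200) = 55.0391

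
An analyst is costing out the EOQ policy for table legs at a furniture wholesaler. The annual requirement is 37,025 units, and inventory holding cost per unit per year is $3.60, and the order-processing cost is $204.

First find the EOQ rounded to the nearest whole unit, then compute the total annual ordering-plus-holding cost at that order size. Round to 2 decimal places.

$7,374.44

EOQ = √(2DS/H) = √(2 × 37,025 × 204 / 3.6)
    = √(4,196,166.67) ≈ 2,048.45 → Q = 2,048 units
Annual ordering cost = (D/Q)·S = (37,025/2,048) × 204 = $3,688.04
Annual holding cost  = (Q/2)·H = (2,048/2) × 3.6 = $3,686.40
Total = $3,688.04 + $3,686.40 = $7,374.44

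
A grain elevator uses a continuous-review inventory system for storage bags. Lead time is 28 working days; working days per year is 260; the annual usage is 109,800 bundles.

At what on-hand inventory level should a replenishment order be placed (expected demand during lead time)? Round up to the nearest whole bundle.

11,825 bundles

Daily demand d = 109,800 / 260 = 422.308 bundles/day
Demand during lead time = 422.308 × 28 = 11,824.62
Reorder point = 11,824.62 → round up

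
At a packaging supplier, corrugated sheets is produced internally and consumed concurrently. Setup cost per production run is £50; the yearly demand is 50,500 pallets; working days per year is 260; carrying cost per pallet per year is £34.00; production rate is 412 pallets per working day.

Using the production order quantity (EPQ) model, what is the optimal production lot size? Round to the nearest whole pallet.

530 pallets

d = 50,500/260 = 194.2308 pallets/day;  effective holding cost H(1 − d/p) = 34·(1 − 194.2308/412) = 17.97125
Q* = √(2DS / H_eff) = √(2·50,500·50 / 17.97125) ≈ 530.10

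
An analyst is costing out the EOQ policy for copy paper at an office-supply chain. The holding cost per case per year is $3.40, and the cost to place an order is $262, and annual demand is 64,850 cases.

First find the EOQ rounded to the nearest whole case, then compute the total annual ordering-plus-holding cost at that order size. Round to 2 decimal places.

$10,748.80

Optimal lot size Q* = (2 × 64,850 × $262 / $3.4)^½ ≈ 3,161.41 → Q = 3,161 cases
Annual ordering cost = (D/Q)·S = (64,850/3,161) × 262 = $5,375.10
Annual holding cost  = (Q/2)·H = (3,161/2) × 3.4 = $5,373.70
Total = $5,375.10 + $5,373.70 = $10,748.80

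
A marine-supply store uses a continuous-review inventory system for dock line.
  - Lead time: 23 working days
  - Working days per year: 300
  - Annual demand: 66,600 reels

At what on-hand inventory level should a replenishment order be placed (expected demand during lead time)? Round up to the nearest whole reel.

Daily demand d = 66,600 / 300 = 222.000 reels/day
Demand during lead time = 222.000 × 23 = 5,106.00
Reorder point = 5,106.00 → round up

5,106 reels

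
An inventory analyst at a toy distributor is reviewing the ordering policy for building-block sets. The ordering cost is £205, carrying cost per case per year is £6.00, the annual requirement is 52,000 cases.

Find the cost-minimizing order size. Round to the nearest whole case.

1,885 cases

2DS/H = 2·52,000·205/6 = 3,553,333.33
EOQ = √3,553,333.33 ≈ 1,885.03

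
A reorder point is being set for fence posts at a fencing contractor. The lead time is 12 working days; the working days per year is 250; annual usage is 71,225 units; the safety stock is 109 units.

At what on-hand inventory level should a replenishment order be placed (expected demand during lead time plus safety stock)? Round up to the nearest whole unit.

Daily demand d = 71,225 / 250 = 284.900 units/day
Demand during lead time = 284.900 × 12 = 3,418.80
Reorder point = 3,418.80 + 109 = 3,527.80 → round up

3,528 units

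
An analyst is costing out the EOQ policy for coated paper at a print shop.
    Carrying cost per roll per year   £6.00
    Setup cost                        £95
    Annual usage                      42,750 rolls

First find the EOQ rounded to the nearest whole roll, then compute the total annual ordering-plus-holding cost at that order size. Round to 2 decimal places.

EOQ = √(2DS/H) = √(2 × 42,750 × 95 / 6)
    = √(1,353,750.00) ≈ 1,163.51 → Q = 1,164 rolls
Orders/yr = 42,750/1,164 = 36.727; ordering cost = 36.727 × £95 = £3,489.05
Average inventory = 1,164/2 = 582; holding cost = 582 × £6 = £3,492.00
Total = £3,489.05 + £3,492.00 = £6,981.05

£6,981.05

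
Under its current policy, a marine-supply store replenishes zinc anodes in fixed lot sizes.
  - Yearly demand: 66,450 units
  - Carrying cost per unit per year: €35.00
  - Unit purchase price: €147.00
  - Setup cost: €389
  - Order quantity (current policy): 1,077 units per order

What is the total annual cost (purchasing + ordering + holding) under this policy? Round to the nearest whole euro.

€9,810,998

Annual ordering cost = (D/Q)·S = (66,450/1,077) × 389 = €24,000.97
Annual holding cost  = (Q/2)·H = (1,077/2) × 35 = €18,847.50
Purchase cost = D·C = 66,450 × 147 = €9,768,150.00
Total = €24,000.97 + €18,847.50 + €9,768,150.00 = €9,810,998.47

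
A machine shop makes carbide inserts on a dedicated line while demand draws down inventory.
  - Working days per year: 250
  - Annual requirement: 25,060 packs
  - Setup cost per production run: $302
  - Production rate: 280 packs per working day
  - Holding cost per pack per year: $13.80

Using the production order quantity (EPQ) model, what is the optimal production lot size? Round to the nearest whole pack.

Daily demand d = 25,060/250 = 100.240; p = 280; 1 − d/p = 0.64200
EPQ = √(2DS / (H(1 − d/p)))
    = √(2 × 25,060 × 302 / (13.8 × 0.64200)) ≈ 1,307.08

1,307 packs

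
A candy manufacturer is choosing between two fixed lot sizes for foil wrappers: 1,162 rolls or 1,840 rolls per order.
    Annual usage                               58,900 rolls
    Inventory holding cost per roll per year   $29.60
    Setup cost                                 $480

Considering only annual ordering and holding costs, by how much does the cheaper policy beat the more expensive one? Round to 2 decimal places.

For each Q, cost = (D/Q)·S + (Q/2)·H.
TC(1,162) = (58,900/1,162)×480 + (1,162/2)×29.6 = $41,528.06
TC(1,840) = (58,900/1,840)×480 + (1,840/2)×29.6 = $42,597.22
Lots of 1,162 are cheaper by $1,069.15.

$1,069.15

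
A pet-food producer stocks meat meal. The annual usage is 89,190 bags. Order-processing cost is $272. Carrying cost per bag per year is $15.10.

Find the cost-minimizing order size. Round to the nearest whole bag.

2DS/H = 2·89,190·272/15.1 = 3,213,202.65
EOQ = √3,213,202.65 ≈ 1,792.54

1,793 bags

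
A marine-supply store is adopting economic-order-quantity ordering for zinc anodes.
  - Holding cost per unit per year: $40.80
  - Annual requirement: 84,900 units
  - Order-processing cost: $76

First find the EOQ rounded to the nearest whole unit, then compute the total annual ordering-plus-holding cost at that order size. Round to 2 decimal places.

$22,945.94

Optimal lot size Q* = (2 × 84,900 × $76 / $40.8)^½ ≈ 562.40 → Q = 562 units
Ordering: D/Q × S = 84,900/562 × $76 = $11,481.14
Holding:  Q/2 × H = 562/2 × $40.8 = $11,464.80
Total = $11,481.14 + $11,464.80 = $22,945.94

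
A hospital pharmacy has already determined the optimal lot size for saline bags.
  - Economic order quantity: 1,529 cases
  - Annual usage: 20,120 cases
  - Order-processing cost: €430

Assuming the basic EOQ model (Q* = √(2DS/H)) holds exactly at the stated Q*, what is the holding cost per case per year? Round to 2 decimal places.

€7.40

Since Q* = (2DS/H)^½, squaring gives Q*²·H = 2DS.
H = 2DS / Q² = 2 × 20,120 × 430 / 1,529² = 7.4014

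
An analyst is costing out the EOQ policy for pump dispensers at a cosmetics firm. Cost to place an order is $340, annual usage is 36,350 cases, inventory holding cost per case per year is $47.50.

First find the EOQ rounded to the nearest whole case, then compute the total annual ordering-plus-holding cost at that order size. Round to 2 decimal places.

Optimal lot size Q* = (2 × 36,350 × $340 / $47.5)^½ ≈ 721.37 → Q = 721 cases
Ordering: D/Q × S = 36,350/721 × $340 = $17,141.47
Holding:  Q/2 × H = 721/2 × $47.5 = $17,123.75
Total = $17,141.47 + $17,123.75 = $34,265.22

$34,265.22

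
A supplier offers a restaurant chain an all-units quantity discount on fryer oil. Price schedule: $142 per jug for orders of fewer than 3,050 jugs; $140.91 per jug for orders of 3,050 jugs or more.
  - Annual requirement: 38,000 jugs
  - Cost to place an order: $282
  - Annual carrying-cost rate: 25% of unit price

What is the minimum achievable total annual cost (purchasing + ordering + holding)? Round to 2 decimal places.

H₁ = 25%×$142 = $35.5000;  H₂ = 25%×$140.91 = $35.2275
EOQ₁ = √(2×38,000×282/35.5000) = 776.99  (< 3,050, feasible at tier 1)
EOQ₂ = √(2×38,000×282/35.2275) = 779.99  (< 3,050 → use Q = 3,050 at tier-2 price)
TC(tier 1 (EOQ₁), Q≈777.0) = $5,423,583.26
TC(tier 2, Q≈3,050.0) = $5,411,815.38
Minimum at tier 2: $5,411,815.38

$5,411,815.38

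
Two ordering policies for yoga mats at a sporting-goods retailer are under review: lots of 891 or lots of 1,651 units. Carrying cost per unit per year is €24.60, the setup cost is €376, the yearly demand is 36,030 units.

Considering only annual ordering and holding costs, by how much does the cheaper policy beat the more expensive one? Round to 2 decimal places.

€2,348.92

For each Q, cost = (D/Q)·S + (Q/2)·H.
TC(891) = (36,030/891)×376 + (891/2)×24.6 = €26,163.88
TC(1,651) = (36,030/1,651)×376 + (1,651/2)×24.6 = €28,512.80
|ΔTC| = |€26,163.88 − €28,512.80| = €2,348.92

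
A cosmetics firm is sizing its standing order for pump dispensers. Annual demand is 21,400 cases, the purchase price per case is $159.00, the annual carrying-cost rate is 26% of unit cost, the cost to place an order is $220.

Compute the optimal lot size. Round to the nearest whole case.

Carrying cost H = $159 × 26% = $41.3400/case/yr
2DS/H = 2·21,400·220/41.34 = 227,769.71
EOQ = √227,769.71 ≈ 477.25

477 cases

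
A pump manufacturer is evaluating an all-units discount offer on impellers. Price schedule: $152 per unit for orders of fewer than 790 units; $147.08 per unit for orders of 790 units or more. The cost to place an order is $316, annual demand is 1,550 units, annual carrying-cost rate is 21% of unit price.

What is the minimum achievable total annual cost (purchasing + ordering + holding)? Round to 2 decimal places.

$240,794.29

H₁ = 21%×$152 = $31.9200;  H₂ = 21%×$147.08 = $30.8868
EOQ₁ = √(2×1,550×316/31.9200) = 175.18  (< 790, feasible at tier 1)
EOQ₂ = √(2×1,550×316/30.8868) = 178.09  (< 790 → use Q = 790 at tier-2 price)
TC(tier 1 (EOQ₁), Q≈175.2) = $241,191.85
TC(tier 2, Q≈790.0) = $240,794.29
Minimum at tier 2: $240,794.29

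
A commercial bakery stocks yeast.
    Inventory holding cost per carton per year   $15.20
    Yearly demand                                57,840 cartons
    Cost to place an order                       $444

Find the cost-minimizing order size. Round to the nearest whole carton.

2DS/H = 2·57,840·444/15.2 = 3,379,073.68
EOQ = √3,379,073.68 ≈ 1,838.23

1,838 cartons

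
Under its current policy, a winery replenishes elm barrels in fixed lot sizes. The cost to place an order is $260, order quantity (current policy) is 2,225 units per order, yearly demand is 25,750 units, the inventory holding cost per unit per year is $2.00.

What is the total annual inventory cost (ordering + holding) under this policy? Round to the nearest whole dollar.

$5,234

Annual ordering cost = (D/Q)·S = (25,750/2,225) × 260 = $3,008.99
Annual holding cost  = (Q/2)·H = (2,225/2) × 2 = $2,225.00
Total = $3,008.99 + $2,225.00 = $5,233.99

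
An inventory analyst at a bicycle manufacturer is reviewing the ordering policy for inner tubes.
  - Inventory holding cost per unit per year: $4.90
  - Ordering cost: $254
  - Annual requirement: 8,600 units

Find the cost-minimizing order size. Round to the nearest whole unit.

Q* = √(2·D·S / H) = √(2·8,600·254 / 4.9) = √891,591.8 ≈ 944.24

944 units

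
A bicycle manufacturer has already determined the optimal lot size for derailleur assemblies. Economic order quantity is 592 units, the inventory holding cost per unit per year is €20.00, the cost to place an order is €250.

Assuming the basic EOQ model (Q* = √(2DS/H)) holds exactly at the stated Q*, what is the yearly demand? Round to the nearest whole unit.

14,019 units per year

EOQ relation: Q² = 2DS/H, so rearrange for the unknown.
D = Q²H / (2S) = 592² × 20 / (2 × 250) = 14,018.56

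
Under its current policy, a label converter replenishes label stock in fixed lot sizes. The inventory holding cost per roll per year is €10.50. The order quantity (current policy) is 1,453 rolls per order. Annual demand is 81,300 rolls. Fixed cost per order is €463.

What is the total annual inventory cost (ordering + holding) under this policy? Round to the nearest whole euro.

Annual ordering cost = (D/Q)·S = (81,300/1,453) × 463 = €25,906.33
Annual holding cost  = (Q/2)·H = (1,453/2) × 10.5 = €7,628.25
Total = €25,906.33 + €7,628.25 = €33,534.58

€33,535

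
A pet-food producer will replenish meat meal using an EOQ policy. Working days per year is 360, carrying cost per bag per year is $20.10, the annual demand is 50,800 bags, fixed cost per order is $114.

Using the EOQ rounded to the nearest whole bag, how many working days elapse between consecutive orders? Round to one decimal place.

Q* = √(2·D·S / H) = √(2·50,800·114 / 20.1) = √576,238.8 ≈ 759.10 → Q = 759 bags
Days between orders = 360 / (D/Q) = 360 / 66.930 ≈ 5.379

5.4 days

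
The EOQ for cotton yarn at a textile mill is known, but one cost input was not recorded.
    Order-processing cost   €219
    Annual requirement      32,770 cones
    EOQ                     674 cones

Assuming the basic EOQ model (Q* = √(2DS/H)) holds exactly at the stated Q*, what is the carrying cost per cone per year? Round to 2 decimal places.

From Q* = √(2DS/H) ⇒ Q*² = 2DS/H.
H = 2DS / Q² = 2 × 32,770 × 219 / 674² = 31.5959

€31.60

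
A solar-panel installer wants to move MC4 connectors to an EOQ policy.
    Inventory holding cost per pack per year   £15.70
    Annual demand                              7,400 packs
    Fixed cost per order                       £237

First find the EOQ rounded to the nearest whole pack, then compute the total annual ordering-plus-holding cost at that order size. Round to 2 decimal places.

Optimal lot size Q* = (2 × 7,400 × £237 / £15.7)^½ ≈ 472.67 → Q = 473 packs
Ordering: D/Q × S = 7,400/473 × £237 = £3,707.82
Holding:  Q/2 × H = 473/2 × £15.7 = £3,713.05
Total = £3,707.82 + £3,713.05 = £7,420.87

£7,420.87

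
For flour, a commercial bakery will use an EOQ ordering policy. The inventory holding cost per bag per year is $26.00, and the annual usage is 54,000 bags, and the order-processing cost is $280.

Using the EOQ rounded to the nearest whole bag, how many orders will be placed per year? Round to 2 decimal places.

50.09 orders per year

EOQ = √(2DS/H) = √(2 × 54,000 × 280 / 26)
    = √(1,163,076.92) ≈ 1,078.46 → Q = 1,078
Orders per year = D/Q = 54,000 / 1,078 = 50.093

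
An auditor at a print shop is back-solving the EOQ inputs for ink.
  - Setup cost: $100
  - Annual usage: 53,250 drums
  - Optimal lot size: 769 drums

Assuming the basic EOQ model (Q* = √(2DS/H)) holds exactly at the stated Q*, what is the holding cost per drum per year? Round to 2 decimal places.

$18.01

Since Q* = (2DS/H)^½, squaring gives Q*²·H = 2DS.
H = 2DS / Q² = 2 × 53,250 × 100 / 769² = 18.0093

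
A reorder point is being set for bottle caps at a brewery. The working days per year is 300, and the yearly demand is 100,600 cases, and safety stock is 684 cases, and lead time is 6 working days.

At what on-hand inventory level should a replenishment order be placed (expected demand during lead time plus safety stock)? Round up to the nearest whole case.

Daily demand d = 100,600 / 300 = 335.333 cases/day
Demand during lead time = 335.333 × 6 = 2,012.00
Reorder point = 2,012.00 + 684 = 2,696.00 → round up

2,696 cases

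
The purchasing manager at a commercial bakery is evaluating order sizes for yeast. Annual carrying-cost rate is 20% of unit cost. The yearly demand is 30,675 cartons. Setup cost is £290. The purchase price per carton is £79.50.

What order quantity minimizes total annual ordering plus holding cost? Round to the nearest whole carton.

1,058 cartons

Holding cost per carton per year: H = 20% × £79.5 = £15.9000
Optimal lot size Q* = (2 × 30,675 × £290 / £15.9)^½ ≈ 1,057.81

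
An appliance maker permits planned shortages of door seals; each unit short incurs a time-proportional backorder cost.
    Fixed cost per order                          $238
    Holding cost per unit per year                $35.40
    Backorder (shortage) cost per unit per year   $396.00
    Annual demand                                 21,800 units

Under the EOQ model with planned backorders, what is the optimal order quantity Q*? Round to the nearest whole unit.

565 units

Basic EOQ = √(2·21,800·238/35.4) = 541.415
Backorder adjustment √((H+b)/b) = √((35.4+396)/396) = 1.0437
Q* = 541.415 × 1.0437 ≈ 565.10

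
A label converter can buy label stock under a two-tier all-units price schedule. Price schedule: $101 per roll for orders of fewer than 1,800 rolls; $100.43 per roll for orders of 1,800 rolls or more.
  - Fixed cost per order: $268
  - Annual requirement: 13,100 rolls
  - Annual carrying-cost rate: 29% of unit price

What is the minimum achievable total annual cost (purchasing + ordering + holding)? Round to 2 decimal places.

$1,337,440.94

H₁ = 29%×$101 = $29.2900;  H₂ = 29%×$100.43 = $29.1247
EOQ₁ = √(2×13,100×268/29.2900) = 489.62  (< 1,800, feasible at tier 1)
EOQ₂ = √(2×13,100×268/29.1247) = 491.01  (< 1,800 → use Q = 1,800 at tier-2 price)
TC(tier 1 (EOQ₁), Q≈489.6) = $1,337,440.94
TC(tier 2, Q≈1,800.0) = $1,343,795.67
Minimum at tier 1 (EOQ₁): $1,337,440.94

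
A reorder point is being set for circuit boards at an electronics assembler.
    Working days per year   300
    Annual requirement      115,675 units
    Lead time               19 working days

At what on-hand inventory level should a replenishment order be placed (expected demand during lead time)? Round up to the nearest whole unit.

Daily demand d = 115,675 / 300 = 385.583 units/day
Demand during lead time = 385.583 × 19 = 7,326.08
Reorder point = 7,326.08 → round up

7,327 units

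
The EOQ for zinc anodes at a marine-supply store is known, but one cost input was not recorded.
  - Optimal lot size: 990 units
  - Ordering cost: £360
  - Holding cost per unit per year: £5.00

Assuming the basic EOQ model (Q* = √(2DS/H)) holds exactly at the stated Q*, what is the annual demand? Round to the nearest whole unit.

Since Q* = (2DS/H)^½, squaring gives Q*²·H = 2DS.
D = Q²H / (2S) = 990² × 5 / (2 × 360) = 6,806.25

6,806 units per year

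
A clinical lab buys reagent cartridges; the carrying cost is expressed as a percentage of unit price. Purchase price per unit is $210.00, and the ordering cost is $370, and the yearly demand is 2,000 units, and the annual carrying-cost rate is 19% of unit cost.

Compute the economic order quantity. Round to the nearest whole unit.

193 units

Carrying cost H = $210 × 19% = $39.9000/unit/yr
Q* = √(2·D·S / H) = √(2·2,000·370 / 39.9) = √37,092.7 ≈ 192.59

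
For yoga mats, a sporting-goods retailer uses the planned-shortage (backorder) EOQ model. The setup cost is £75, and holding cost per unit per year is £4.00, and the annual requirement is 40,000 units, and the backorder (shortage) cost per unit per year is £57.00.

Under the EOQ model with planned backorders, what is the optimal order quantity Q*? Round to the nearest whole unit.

Q* = √(2DS/H) · √((H + b)/b)
   = √(2 × 40,000 × 75 / 4) · √((4 + 57) / 57)
   = 1,224.745 × 1.0345 ≈ 1,266.99

1,267 units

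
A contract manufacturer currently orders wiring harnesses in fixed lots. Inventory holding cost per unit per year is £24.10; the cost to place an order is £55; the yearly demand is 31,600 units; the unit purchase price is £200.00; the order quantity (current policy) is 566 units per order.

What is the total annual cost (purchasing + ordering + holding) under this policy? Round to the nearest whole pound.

£6,329,891

Ordering: D/Q × S = 31,600/566 × £55 = £3,070.67
Holding:  Q/2 × H = 566/2 × £24.1 = £6,820.30
Purchase cost = D·C = 31,600 × 200 = £6,320,000.00
Total = £3,070.67 + £6,820.30 + £6,320,000.00 = £6,329,890.97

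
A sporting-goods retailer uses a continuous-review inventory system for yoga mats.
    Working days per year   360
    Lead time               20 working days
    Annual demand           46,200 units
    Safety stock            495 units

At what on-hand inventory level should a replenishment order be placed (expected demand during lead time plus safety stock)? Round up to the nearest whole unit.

Daily demand d = 46,200 / 360 = 128.333 units/day
Demand during lead time = 128.333 × 20 = 2,566.67
Reorder point = 2,566.67 + 495 = 3,061.67 → round up

3,062 units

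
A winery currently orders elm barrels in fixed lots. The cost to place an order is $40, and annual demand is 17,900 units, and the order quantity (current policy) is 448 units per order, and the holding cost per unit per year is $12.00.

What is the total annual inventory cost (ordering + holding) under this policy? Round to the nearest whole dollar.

Orders/yr = 17,900/448 = 39.955; ordering cost = 39.955 × $40 = $1,598.21
Average inventory = 448/2 = 224; holding cost = 224 × $12 = $2,688.00
Total = $1,598.21 + $2,688.00 = $4,286.21

$4,286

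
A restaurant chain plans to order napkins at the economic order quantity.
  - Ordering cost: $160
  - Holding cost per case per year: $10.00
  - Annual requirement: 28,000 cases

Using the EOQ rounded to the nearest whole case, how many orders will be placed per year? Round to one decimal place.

29.6 orders per year

Q* = √(2·D·S / H) = √(2·28,000·160 / 10) = √896,000.0 ≈ 946.57 → Q = 947
N = D/Q = 28,000/947 ≈ 29.567 orders/yr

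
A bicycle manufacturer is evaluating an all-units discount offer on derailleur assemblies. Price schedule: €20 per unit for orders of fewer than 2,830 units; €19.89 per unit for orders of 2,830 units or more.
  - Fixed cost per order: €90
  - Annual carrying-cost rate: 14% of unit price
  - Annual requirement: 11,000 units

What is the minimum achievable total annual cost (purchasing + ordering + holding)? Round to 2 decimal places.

€222,354.57

H₁ = 14%×€20 = €2.8000;  H₂ = 14%×€19.89 = €2.7846
EOQ₁ = √(2×11,000×90/2.8000) = 840.92  (< 2,830, feasible at tier 1)
EOQ₂ = √(2×11,000×90/2.7846) = 843.24  (< 2,830 → use Q = 2,830 at tier-2 price)
TC(tier 1 (EOQ₁), Q≈840.9) = €222,354.57
TC(tier 2, Q≈2,830.0) = €223,080.03
Minimum at tier 1 (EOQ₁): €222,354.57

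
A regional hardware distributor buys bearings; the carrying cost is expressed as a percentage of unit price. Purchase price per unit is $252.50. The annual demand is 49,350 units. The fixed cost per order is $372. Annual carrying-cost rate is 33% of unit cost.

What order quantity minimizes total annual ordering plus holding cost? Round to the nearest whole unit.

H = i·C = 0.33 × $252.5 = $83.3250 per unit-year
EOQ = √(2DS/H) = √(2 × 49,350 × 372 / 83.325)
    = √(440,640.86) ≈ 663.81

664 units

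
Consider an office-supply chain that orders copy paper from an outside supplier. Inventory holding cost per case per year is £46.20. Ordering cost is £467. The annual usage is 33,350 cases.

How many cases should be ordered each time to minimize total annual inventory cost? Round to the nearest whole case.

2DS/H = 2·33,350·467/46.2 = 674,218.61
EOQ = √674,218.61 ≈ 821.11

821 cases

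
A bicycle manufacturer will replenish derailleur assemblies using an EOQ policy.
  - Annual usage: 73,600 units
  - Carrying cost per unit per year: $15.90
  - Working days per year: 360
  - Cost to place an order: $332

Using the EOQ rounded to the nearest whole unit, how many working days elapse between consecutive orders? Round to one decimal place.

Optimal lot size Q* = (2 × 73,600 × $332 / $15.9)^½ ≈ 1,753.17 → Q = 1,753 units
Days between orders = 360 / (D/Q) = 360 / 41.985 ≈ 8.574

8.6 days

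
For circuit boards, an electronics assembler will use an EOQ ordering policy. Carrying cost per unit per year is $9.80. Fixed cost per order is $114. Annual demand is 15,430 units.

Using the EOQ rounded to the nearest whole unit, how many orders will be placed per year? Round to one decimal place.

EOQ = √(2DS/H) = √(2 × 15,430 × 114 / 9.8)
    = √(358,983.67) ≈ 599.15 → Q = 599
N = D/Q = 15,430/599 ≈ 25.760 orders/yr

25.8 orders per year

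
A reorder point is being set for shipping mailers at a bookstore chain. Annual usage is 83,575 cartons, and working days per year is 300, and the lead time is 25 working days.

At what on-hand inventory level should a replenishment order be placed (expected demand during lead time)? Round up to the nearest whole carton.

6,965 cartons

Daily demand d = 83,575 / 300 = 278.583 cartons/day
Demand during lead time = 278.583 × 25 = 6,964.58
Reorder point = 6,964.58 → round up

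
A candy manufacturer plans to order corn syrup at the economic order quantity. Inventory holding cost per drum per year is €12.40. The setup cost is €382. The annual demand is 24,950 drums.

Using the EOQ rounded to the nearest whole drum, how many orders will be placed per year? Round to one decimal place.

Q* = √(2·D·S / H) = √(2·24,950·382 / 12.4) = √1,537,241.9 ≈ 1,239.86 → Q = 1,240
Orders per year = D/Q = 24,950 / 1,240 = 20.121

20.1 orders per year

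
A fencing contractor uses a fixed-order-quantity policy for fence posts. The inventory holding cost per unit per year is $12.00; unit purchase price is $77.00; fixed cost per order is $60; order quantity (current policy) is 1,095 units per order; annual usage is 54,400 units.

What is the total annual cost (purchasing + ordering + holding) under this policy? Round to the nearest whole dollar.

Ordering: D/Q × S = 54,400/1,095 × $60 = $2,980.82
Holding:  Q/2 × H = 1,095/2 × $12 = $6,570.00
Purchase cost = D·C = 54,400 × 77 = $4,188,800.00
Total = $2,980.82 + $6,570.00 + $4,188,800.00 = $4,198,350.82

$4,198,351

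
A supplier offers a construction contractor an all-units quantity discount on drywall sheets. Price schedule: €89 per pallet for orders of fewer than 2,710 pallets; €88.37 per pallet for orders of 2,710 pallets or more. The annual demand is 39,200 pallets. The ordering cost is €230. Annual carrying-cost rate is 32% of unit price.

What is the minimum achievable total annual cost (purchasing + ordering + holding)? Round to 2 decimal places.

H₁ = 32%×€89 = €28.4800;  H₂ = 32%×€88.37 = €28.2784
EOQ₁ = √(2×39,200×230/28.4800) = 795.70  (< 2,710, feasible at tier 1)
EOQ₂ = √(2×39,200×230/28.2784) = 798.54  (< 2,710 → use Q = 2,710 at tier-2 price)
TC(tier 1 (EOQ₁), Q≈795.7) = €3,511,461.67
TC(tier 2, Q≈2,710.0) = €3,505,748.17
Minimum at tier 2: €3,505,748.17

€3,505,748.17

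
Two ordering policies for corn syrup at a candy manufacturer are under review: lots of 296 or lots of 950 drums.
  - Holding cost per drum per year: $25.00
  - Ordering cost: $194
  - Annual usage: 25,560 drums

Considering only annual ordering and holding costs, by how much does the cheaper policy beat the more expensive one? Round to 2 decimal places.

$3,357.54

For each Q, cost = (D/Q)·S + (Q/2)·H.
TC(296) = (25,560/296)×194 + (296/2)×25 = $20,452.16
TC(950) = (25,560/950)×194 + (950/2)×25 = $17,094.62
Cheaper: Q = 950.  Difference = $3,357.54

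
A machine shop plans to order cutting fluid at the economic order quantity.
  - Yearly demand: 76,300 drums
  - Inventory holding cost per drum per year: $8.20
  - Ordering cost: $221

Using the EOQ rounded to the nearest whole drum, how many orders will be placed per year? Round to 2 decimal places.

37.62 orders per year

Q* = √(2·D·S / H) = √(2·76,300·221 / 8.2) = √4,112,756.1 ≈ 2,027.99 → Q = 2,028
Orders per year = D/Q = 76,300 / 2,028 = 37.623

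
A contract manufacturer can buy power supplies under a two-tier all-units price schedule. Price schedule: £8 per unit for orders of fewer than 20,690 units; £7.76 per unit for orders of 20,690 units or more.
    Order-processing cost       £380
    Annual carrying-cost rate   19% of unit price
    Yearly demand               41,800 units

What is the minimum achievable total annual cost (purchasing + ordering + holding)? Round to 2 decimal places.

H₁ = 19%×£8 = £1.5200;  H₂ = 19%×£7.76 = £1.4744
EOQ₁ = √(2×41,800×380/1.5200) = 4,571.65  (< 20,690, feasible at tier 1)
EOQ₂ = √(2×41,800×380/1.4744) = 4,641.81  (< 20,690 → use Q = 20,690 at tier-2 price)
TC(tier 1 (EOQ₁), Q≈4,571.7) = £341,348.91
TC(tier 2, Q≈20,690.0) = £340,388.38
Minimum at tier 2: £340,388.38

£340,388.38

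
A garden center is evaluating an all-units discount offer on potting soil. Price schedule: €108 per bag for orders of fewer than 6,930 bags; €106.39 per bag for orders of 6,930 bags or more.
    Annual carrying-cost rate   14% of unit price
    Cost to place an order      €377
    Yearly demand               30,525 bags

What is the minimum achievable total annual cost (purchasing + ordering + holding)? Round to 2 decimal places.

H₁ = 14%×€108 = €15.1200;  H₂ = 14%×€106.39 = €14.8946
EOQ₁ = √(2×30,525×377/15.1200) = 1,233.78  (< 6,930, feasible at tier 1)
EOQ₂ = √(2×30,525×377/14.8946) = 1,243.08  (< 6,930 → use Q = 6,930 at tier-2 price)
TC(tier 1 (EOQ₁), Q≈1,233.8) = €3,315,354.75
TC(tier 2, Q≈6,930.0) = €3,300,825.13
Minimum at tier 2: €3,300,825.13

€3,300,825.13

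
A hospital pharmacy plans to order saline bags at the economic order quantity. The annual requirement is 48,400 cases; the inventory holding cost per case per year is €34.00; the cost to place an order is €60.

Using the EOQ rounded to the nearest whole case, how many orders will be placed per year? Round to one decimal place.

117.2 orders per year

EOQ = √(2DS/H) = √(2 × 48,400 × 60 / 34)
    = √(170,823.53) ≈ 413.31 → Q = 413
N = D/Q = 48,400/413 ≈ 117.191 orders/yr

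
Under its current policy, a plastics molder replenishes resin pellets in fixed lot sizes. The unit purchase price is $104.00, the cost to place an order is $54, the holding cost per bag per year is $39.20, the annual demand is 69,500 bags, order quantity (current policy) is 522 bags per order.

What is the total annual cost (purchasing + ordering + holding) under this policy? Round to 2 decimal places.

Annual ordering cost = (D/Q)·S = (69,500/522) × 54 = $7,189.66
Annual holding cost  = (Q/2)·H = (522/2) × 39.2 = $10,231.20
Purchase cost = D·C = 69,500 × 104 = $7,228,000.00
Total = $7,189.66 + $10,231.20 + $7,228,000.00 = $7,245,420.86

$7,245,420.86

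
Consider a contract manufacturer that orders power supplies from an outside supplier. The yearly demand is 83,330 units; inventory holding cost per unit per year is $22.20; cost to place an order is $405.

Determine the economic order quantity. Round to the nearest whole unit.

EOQ = √(2DS/H) = √(2 × 83,330 × 405 / 22.2)
    = √(3,040,418.92) ≈ 1,743.68

1,744 units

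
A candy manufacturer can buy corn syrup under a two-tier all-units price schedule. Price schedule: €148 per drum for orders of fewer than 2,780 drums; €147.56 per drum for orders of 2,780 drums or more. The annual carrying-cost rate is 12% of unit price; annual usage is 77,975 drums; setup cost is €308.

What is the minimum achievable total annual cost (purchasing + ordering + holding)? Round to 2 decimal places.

H₁ = 12%×€148 = €17.7600;  H₂ = 12%×€147.56 = €17.7072
EOQ₁ = √(2×77,975×308/17.7600) = 1,644.55  (< 2,780, feasible at tier 1)
EOQ₂ = √(2×77,975×308/17.7072) = 1,647.00  (< 2,780 → use Q = 2,780 at tier-2 price)
TC(tier 1 (EOQ₁), Q≈1,644.5) = €11,569,507.17
TC(tier 2, Q≈2,780.0) = €11,539,242.96
Minimum at tier 2: €11,539,242.96

€11,539,242.96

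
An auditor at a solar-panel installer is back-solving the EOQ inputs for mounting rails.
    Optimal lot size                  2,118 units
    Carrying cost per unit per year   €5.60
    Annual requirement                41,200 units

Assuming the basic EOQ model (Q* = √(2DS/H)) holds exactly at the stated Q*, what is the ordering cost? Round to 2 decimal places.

€304.87

Since Q* = (2DS/H)^½, squaring gives Q*²·H = 2DS.
S = Q²H / (2D) = 2,118² × 5.6 / (2 × 41,200) = 304.8686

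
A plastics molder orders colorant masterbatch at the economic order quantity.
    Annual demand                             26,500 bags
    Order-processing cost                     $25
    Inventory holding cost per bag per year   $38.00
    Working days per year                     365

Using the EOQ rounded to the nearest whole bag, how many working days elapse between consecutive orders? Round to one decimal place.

Q* = √(2·D·S / H) = √(2·26,500·25 / 38) = √34,868.4 ≈ 186.73 → Q = 187 bags
Days between orders = 365 / (D/Q) = 365 / 141.711 ≈ 2.576

2.6 days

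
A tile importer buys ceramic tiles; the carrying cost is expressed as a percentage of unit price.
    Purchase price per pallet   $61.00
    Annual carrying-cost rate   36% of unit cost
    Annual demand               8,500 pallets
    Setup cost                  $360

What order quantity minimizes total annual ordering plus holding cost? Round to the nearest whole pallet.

528 pallets

Carrying cost H = $61 × 36% = $21.9600/pallet/yr
2DS/H = 2·8,500·360/21.96 = 278,688.52
EOQ = √278,688.52 ≈ 527.91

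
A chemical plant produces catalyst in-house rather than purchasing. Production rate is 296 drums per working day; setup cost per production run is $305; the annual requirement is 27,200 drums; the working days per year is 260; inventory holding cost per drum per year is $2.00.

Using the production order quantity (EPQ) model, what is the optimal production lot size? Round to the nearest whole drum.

Daily demand d = 27,200/260 = 104.615; p = 296; 1 − d/p = 0.64657
EPQ = √(2DS / (H(1 − d/p)))
    = √(2 × 27,200 × 305 / (2 × 0.64657)) ≈ 3,582.01

3,582 drums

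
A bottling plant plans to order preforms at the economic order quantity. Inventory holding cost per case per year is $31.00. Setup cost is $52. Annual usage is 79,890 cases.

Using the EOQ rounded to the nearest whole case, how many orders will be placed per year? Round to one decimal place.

2DS/H = 2·79,890·52/31 = 268,018.06
EOQ = √268,018.06 ≈ 517.70 → Q = 518
Orders per year = D/Q = 79,890 / 518 = 154.228

154.2 orders per year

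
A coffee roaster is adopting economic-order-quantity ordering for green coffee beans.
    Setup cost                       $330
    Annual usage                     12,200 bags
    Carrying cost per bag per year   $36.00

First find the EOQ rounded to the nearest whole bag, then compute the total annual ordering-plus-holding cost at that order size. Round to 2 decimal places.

2DS/H = 2·12,200·330/36 = 223,666.67
EOQ = √223,666.67 ≈ 472.93 → Q = 473 bags
Ordering: D/Q × S = 12,200/473 × $330 = $8,511.63
Holding:  Q/2 × H = 473/2 × $36 = $8,514.00
Total = $8,511.63 + $8,514.00 = $17,025.63

$17,025.63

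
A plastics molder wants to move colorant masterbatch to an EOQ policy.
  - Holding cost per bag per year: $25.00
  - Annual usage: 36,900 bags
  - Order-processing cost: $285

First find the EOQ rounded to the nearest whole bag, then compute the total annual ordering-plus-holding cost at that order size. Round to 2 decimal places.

EOQ = √(2DS/H) = √(2 × 36,900 × 285 / 25)
    = √(841,320.00) ≈ 917.23 → Q = 917 bags
Orders/yr = 36,900/917 = 40.240; ordering cost = 40.240 × $285 = $11,468.38
Average inventory = 917/2 = 458.5; holding cost = 458.5 × $25 = $11,462.50
Total = $11,468.38 + $11,462.50 = $22,930.88

$22,930.88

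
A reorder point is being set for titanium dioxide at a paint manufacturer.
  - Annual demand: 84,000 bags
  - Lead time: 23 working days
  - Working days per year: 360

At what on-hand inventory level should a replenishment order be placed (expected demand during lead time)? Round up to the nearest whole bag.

Daily demand d = 84,000 / 360 = 233.333 bags/day
Demand during lead time = 233.333 × 23 = 5,366.67
Reorder point = 5,366.67 → round up

5,367 bags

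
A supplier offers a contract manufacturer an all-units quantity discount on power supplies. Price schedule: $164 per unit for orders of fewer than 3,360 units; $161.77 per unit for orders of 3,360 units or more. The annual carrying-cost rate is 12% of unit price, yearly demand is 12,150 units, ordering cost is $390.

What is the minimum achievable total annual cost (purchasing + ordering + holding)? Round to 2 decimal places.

$1,999,528.60

H₁ = 12%×$164 = $19.6800;  H₂ = 12%×$161.77 = $19.4124
EOQ₁ = √(2×12,150×390/19.6800) = 693.94  (< 3,360, feasible at tier 1)
EOQ₂ = √(2×12,150×390/19.4124) = 698.71  (< 3,360 → use Q = 3,360 at tier-2 price)
TC(tier 1 (EOQ₁), Q≈693.9) = $2,006,256.77
TC(tier 2, Q≈3,360.0) = $1,999,528.60
Minimum at tier 2: $1,999,528.60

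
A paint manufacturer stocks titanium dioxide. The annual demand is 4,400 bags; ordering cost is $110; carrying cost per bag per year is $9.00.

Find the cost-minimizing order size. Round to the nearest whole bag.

328 bags

Q* = √(2·D·S / H) = √(2·4,400·110 / 9) = √107,555.6 ≈ 327.96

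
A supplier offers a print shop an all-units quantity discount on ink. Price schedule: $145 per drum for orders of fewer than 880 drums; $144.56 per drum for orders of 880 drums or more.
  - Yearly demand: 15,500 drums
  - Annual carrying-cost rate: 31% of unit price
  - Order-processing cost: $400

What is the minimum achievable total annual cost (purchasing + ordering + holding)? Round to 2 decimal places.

$2,267,443.44

H₁ = 31%×$145 = $44.9500;  H₂ = 31%×$144.56 = $44.8136
EOQ₁ = √(2×15,500×400/44.9500) = 525.23  (< 880, feasible at tier 1)
EOQ₂ = √(2×15,500×400/44.8136) = 526.02  (< 880 → use Q = 880 at tier-2 price)
TC(tier 1 (EOQ₁), Q≈525.2) = $2,271,108.90
TC(tier 2, Q≈880.0) = $2,267,443.44
Minimum at tier 2: $2,267,443.44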